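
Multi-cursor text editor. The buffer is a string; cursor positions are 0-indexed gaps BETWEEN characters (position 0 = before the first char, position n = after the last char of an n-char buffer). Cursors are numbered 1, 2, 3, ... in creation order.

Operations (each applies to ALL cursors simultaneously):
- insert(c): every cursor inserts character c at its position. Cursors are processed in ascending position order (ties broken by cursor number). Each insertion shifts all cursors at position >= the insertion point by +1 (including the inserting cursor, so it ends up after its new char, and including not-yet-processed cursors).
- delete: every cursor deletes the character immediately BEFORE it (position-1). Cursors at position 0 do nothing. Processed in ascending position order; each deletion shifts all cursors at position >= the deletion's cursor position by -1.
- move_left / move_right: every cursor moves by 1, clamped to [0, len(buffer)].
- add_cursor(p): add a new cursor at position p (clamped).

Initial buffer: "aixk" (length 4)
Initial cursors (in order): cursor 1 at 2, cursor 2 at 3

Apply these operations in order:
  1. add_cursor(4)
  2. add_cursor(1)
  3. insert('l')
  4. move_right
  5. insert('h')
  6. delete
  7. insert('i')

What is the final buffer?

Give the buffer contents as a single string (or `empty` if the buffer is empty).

After op 1 (add_cursor(4)): buffer="aixk" (len 4), cursors c1@2 c2@3 c3@4, authorship ....
After op 2 (add_cursor(1)): buffer="aixk" (len 4), cursors c4@1 c1@2 c2@3 c3@4, authorship ....
After op 3 (insert('l')): buffer="alilxlkl" (len 8), cursors c4@2 c1@4 c2@6 c3@8, authorship .4.1.2.3
After op 4 (move_right): buffer="alilxlkl" (len 8), cursors c4@3 c1@5 c2@7 c3@8, authorship .4.1.2.3
After op 5 (insert('h')): buffer="alihlxhlkhlh" (len 12), cursors c4@4 c1@7 c2@10 c3@12, authorship .4.41.12.233
After op 6 (delete): buffer="alilxlkl" (len 8), cursors c4@3 c1@5 c2@7 c3@8, authorship .4.1.2.3
After op 7 (insert('i')): buffer="aliilxilkili" (len 12), cursors c4@4 c1@7 c2@10 c3@12, authorship .4.41.12.233

Answer: aliilxilkili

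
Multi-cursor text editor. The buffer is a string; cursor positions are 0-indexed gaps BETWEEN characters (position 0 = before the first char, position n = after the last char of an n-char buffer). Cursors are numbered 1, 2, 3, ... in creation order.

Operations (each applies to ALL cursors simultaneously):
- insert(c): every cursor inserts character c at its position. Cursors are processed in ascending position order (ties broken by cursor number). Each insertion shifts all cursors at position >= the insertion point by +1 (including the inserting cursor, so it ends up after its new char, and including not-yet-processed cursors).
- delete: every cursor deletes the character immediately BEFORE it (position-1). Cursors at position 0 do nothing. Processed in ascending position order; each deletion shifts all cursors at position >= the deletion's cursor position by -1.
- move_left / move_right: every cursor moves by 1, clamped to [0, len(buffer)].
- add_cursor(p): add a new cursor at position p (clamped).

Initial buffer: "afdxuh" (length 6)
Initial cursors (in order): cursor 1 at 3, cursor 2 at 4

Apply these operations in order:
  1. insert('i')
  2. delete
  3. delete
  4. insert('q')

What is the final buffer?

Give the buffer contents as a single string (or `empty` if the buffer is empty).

After op 1 (insert('i')): buffer="afdixiuh" (len 8), cursors c1@4 c2@6, authorship ...1.2..
After op 2 (delete): buffer="afdxuh" (len 6), cursors c1@3 c2@4, authorship ......
After op 3 (delete): buffer="afuh" (len 4), cursors c1@2 c2@2, authorship ....
After op 4 (insert('q')): buffer="afqquh" (len 6), cursors c1@4 c2@4, authorship ..12..

Answer: afqquh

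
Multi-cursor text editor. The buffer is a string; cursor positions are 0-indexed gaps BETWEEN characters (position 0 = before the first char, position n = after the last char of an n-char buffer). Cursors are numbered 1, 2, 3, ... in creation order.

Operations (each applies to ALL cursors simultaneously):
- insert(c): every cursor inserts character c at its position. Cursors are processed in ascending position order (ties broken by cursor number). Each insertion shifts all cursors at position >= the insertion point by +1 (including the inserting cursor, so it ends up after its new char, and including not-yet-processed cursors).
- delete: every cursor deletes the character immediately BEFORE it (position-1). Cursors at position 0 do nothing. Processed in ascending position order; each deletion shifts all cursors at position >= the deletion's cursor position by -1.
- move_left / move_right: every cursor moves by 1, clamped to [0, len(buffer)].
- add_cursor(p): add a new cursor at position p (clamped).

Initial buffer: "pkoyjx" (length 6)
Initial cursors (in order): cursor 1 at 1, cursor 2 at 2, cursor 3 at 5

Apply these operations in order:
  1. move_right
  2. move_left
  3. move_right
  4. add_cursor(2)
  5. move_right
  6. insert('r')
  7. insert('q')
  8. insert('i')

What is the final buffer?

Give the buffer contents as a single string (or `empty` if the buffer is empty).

Answer: pkorrqqiiyrqijxrqi

Derivation:
After op 1 (move_right): buffer="pkoyjx" (len 6), cursors c1@2 c2@3 c3@6, authorship ......
After op 2 (move_left): buffer="pkoyjx" (len 6), cursors c1@1 c2@2 c3@5, authorship ......
After op 3 (move_right): buffer="pkoyjx" (len 6), cursors c1@2 c2@3 c3@6, authorship ......
After op 4 (add_cursor(2)): buffer="pkoyjx" (len 6), cursors c1@2 c4@2 c2@3 c3@6, authorship ......
After op 5 (move_right): buffer="pkoyjx" (len 6), cursors c1@3 c4@3 c2@4 c3@6, authorship ......
After op 6 (insert('r')): buffer="pkorryrjxr" (len 10), cursors c1@5 c4@5 c2@7 c3@10, authorship ...14.2..3
After op 7 (insert('q')): buffer="pkorrqqyrqjxrq" (len 14), cursors c1@7 c4@7 c2@10 c3@14, authorship ...1414.22..33
After op 8 (insert('i')): buffer="pkorrqqiiyrqijxrqi" (len 18), cursors c1@9 c4@9 c2@13 c3@18, authorship ...141414.222..333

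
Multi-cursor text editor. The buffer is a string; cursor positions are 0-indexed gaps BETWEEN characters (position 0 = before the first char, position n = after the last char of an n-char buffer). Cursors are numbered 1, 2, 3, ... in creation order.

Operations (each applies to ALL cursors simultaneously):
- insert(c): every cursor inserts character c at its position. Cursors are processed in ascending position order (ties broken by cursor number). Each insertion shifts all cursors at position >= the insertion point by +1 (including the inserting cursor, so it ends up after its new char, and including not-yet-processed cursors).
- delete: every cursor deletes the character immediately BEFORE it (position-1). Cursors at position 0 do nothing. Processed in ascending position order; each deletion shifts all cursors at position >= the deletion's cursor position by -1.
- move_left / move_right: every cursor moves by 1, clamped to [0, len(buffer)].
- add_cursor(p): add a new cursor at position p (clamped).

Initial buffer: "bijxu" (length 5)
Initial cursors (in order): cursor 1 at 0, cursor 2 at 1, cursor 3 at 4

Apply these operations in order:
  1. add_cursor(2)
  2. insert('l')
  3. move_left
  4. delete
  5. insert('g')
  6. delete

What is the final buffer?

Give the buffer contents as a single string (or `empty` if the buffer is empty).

After op 1 (add_cursor(2)): buffer="bijxu" (len 5), cursors c1@0 c2@1 c4@2 c3@4, authorship .....
After op 2 (insert('l')): buffer="lbliljxlu" (len 9), cursors c1@1 c2@3 c4@5 c3@8, authorship 1.2.4..3.
After op 3 (move_left): buffer="lbliljxlu" (len 9), cursors c1@0 c2@2 c4@4 c3@7, authorship 1.2.4..3.
After op 4 (delete): buffer="llljlu" (len 6), cursors c1@0 c2@1 c4@2 c3@4, authorship 124.3.
After op 5 (insert('g')): buffer="glglgljglu" (len 10), cursors c1@1 c2@3 c4@5 c3@8, authorship 112244.33.
After op 6 (delete): buffer="llljlu" (len 6), cursors c1@0 c2@1 c4@2 c3@4, authorship 124.3.

Answer: llljlu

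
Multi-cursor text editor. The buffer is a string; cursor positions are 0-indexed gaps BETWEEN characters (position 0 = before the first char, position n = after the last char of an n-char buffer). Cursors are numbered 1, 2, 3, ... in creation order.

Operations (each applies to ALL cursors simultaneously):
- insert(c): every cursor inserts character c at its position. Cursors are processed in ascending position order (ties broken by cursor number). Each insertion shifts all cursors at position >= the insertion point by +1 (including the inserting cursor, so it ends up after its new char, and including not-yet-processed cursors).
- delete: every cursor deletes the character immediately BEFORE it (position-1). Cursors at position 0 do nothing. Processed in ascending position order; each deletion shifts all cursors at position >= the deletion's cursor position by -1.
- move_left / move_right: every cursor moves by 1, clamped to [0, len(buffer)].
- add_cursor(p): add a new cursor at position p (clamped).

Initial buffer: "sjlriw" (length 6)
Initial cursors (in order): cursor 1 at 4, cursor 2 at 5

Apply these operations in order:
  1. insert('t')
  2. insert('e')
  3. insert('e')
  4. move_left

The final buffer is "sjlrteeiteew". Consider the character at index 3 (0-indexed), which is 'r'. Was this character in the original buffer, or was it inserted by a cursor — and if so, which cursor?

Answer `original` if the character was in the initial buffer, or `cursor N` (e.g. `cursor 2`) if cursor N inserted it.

Answer: original

Derivation:
After op 1 (insert('t')): buffer="sjlrtitw" (len 8), cursors c1@5 c2@7, authorship ....1.2.
After op 2 (insert('e')): buffer="sjlrteitew" (len 10), cursors c1@6 c2@9, authorship ....11.22.
After op 3 (insert('e')): buffer="sjlrteeiteew" (len 12), cursors c1@7 c2@11, authorship ....111.222.
After op 4 (move_left): buffer="sjlrteeiteew" (len 12), cursors c1@6 c2@10, authorship ....111.222.
Authorship (.=original, N=cursor N): . . . . 1 1 1 . 2 2 2 .
Index 3: author = original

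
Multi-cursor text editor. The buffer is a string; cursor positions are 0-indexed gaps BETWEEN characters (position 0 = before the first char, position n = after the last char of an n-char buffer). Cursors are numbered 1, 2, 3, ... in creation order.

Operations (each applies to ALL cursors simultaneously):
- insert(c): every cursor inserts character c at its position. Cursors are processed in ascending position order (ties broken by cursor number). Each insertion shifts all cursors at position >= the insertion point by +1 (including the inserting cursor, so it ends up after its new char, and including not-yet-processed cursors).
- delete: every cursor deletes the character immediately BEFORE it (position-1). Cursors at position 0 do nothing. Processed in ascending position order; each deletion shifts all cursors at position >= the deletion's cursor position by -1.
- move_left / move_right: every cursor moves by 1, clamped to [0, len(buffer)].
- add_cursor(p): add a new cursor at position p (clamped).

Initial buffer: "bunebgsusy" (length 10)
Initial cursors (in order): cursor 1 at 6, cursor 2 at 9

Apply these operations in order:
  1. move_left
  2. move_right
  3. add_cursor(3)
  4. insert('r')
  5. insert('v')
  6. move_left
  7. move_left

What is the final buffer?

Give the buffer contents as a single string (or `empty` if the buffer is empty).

After op 1 (move_left): buffer="bunebgsusy" (len 10), cursors c1@5 c2@8, authorship ..........
After op 2 (move_right): buffer="bunebgsusy" (len 10), cursors c1@6 c2@9, authorship ..........
After op 3 (add_cursor(3)): buffer="bunebgsusy" (len 10), cursors c3@3 c1@6 c2@9, authorship ..........
After op 4 (insert('r')): buffer="bunrebgrsusry" (len 13), cursors c3@4 c1@8 c2@12, authorship ...3...1...2.
After op 5 (insert('v')): buffer="bunrvebgrvsusrvy" (len 16), cursors c3@5 c1@10 c2@15, authorship ...33...11...22.
After op 6 (move_left): buffer="bunrvebgrvsusrvy" (len 16), cursors c3@4 c1@9 c2@14, authorship ...33...11...22.
After op 7 (move_left): buffer="bunrvebgrvsusrvy" (len 16), cursors c3@3 c1@8 c2@13, authorship ...33...11...22.

Answer: bunrvebgrvsusrvy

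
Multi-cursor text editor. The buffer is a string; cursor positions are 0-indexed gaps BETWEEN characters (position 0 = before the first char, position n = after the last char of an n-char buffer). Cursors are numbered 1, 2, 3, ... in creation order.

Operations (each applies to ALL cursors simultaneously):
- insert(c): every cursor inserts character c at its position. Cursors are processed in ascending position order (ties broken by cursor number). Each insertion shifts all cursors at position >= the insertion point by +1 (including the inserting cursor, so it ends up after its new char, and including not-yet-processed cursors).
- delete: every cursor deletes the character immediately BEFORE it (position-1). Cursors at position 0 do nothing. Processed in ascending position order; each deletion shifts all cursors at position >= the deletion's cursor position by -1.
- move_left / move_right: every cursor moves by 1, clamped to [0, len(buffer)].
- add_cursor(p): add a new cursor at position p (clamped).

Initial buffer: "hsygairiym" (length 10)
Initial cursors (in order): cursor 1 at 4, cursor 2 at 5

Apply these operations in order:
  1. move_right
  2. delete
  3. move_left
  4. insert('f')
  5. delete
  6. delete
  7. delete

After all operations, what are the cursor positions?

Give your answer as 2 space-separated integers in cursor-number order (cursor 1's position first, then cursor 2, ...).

After op 1 (move_right): buffer="hsygairiym" (len 10), cursors c1@5 c2@6, authorship ..........
After op 2 (delete): buffer="hsygriym" (len 8), cursors c1@4 c2@4, authorship ........
After op 3 (move_left): buffer="hsygriym" (len 8), cursors c1@3 c2@3, authorship ........
After op 4 (insert('f')): buffer="hsyffgriym" (len 10), cursors c1@5 c2@5, authorship ...12.....
After op 5 (delete): buffer="hsygriym" (len 8), cursors c1@3 c2@3, authorship ........
After op 6 (delete): buffer="hgriym" (len 6), cursors c1@1 c2@1, authorship ......
After op 7 (delete): buffer="griym" (len 5), cursors c1@0 c2@0, authorship .....

Answer: 0 0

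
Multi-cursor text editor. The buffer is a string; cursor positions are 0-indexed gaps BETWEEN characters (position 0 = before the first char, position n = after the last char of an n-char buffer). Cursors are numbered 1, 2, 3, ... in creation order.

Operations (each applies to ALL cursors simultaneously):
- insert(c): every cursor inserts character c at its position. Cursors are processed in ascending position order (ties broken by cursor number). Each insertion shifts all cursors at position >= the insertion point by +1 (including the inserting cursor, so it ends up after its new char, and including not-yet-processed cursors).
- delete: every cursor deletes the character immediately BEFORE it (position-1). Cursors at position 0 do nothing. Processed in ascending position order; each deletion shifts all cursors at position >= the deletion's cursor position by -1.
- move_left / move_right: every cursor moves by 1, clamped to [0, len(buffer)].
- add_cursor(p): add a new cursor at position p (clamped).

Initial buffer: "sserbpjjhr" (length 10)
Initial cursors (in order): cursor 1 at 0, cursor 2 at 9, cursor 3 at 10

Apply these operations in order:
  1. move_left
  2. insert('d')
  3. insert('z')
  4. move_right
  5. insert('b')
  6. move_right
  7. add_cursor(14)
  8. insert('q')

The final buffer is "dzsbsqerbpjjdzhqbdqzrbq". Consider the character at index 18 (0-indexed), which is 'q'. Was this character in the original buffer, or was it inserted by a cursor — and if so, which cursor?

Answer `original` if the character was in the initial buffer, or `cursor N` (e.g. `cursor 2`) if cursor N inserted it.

Answer: cursor 2

Derivation:
After op 1 (move_left): buffer="sserbpjjhr" (len 10), cursors c1@0 c2@8 c3@9, authorship ..........
After op 2 (insert('d')): buffer="dsserbpjjdhdr" (len 13), cursors c1@1 c2@10 c3@12, authorship 1........2.3.
After op 3 (insert('z')): buffer="dzsserbpjjdzhdzr" (len 16), cursors c1@2 c2@12 c3@15, authorship 11........22.33.
After op 4 (move_right): buffer="dzsserbpjjdzhdzr" (len 16), cursors c1@3 c2@13 c3@16, authorship 11........22.33.
After op 5 (insert('b')): buffer="dzsbserbpjjdzhbdzrb" (len 19), cursors c1@4 c2@15 c3@19, authorship 11.1.......22.233.3
After op 6 (move_right): buffer="dzsbserbpjjdzhbdzrb" (len 19), cursors c1@5 c2@16 c3@19, authorship 11.1.......22.233.3
After op 7 (add_cursor(14)): buffer="dzsbserbpjjdzhbdzrb" (len 19), cursors c1@5 c4@14 c2@16 c3@19, authorship 11.1.......22.233.3
After op 8 (insert('q')): buffer="dzsbsqerbpjjdzhqbdqzrbq" (len 23), cursors c1@6 c4@16 c2@19 c3@23, authorship 11.1.1......22.42323.33
Authorship (.=original, N=cursor N): 1 1 . 1 . 1 . . . . . . 2 2 . 4 2 3 2 3 . 3 3
Index 18: author = 2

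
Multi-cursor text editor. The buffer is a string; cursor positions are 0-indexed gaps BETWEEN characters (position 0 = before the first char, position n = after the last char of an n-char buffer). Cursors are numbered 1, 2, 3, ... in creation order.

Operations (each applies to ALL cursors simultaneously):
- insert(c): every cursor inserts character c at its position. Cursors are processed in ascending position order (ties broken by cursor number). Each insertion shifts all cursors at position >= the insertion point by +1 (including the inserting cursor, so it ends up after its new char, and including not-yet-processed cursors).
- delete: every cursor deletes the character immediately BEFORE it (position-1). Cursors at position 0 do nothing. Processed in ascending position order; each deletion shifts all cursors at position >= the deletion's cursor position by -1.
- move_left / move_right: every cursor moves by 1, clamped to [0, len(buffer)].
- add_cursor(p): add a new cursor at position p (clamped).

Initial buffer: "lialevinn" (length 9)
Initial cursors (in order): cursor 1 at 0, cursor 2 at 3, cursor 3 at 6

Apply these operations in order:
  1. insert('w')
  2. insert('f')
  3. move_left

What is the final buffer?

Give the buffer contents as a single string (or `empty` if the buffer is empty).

After op 1 (insert('w')): buffer="wliawlevwinn" (len 12), cursors c1@1 c2@5 c3@9, authorship 1...2...3...
After op 2 (insert('f')): buffer="wfliawflevwfinn" (len 15), cursors c1@2 c2@7 c3@12, authorship 11...22...33...
After op 3 (move_left): buffer="wfliawflevwfinn" (len 15), cursors c1@1 c2@6 c3@11, authorship 11...22...33...

Answer: wfliawflevwfinn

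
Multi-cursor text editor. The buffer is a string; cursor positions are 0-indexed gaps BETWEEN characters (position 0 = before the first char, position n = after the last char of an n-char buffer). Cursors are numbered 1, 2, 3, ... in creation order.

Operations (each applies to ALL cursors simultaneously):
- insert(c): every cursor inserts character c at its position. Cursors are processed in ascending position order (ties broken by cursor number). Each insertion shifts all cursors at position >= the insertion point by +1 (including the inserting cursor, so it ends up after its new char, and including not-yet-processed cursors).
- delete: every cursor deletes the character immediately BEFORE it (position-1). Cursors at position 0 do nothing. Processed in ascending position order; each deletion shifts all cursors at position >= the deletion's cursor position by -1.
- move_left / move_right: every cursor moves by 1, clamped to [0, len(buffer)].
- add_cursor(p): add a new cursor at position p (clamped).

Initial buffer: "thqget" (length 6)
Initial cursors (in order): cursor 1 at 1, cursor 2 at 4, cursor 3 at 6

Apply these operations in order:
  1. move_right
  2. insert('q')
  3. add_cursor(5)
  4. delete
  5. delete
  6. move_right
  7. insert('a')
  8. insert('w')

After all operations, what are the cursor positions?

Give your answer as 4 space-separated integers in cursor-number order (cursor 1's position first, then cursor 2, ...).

After op 1 (move_right): buffer="thqget" (len 6), cursors c1@2 c2@5 c3@6, authorship ......
After op 2 (insert('q')): buffer="thqqgeqtq" (len 9), cursors c1@3 c2@7 c3@9, authorship ..1...2.3
After op 3 (add_cursor(5)): buffer="thqqgeqtq" (len 9), cursors c1@3 c4@5 c2@7 c3@9, authorship ..1...2.3
After op 4 (delete): buffer="thqet" (len 5), cursors c1@2 c4@3 c2@4 c3@5, authorship .....
After op 5 (delete): buffer="t" (len 1), cursors c1@1 c2@1 c3@1 c4@1, authorship .
After op 6 (move_right): buffer="t" (len 1), cursors c1@1 c2@1 c3@1 c4@1, authorship .
After op 7 (insert('a')): buffer="taaaa" (len 5), cursors c1@5 c2@5 c3@5 c4@5, authorship .1234
After op 8 (insert('w')): buffer="taaaawwww" (len 9), cursors c1@9 c2@9 c3@9 c4@9, authorship .12341234

Answer: 9 9 9 9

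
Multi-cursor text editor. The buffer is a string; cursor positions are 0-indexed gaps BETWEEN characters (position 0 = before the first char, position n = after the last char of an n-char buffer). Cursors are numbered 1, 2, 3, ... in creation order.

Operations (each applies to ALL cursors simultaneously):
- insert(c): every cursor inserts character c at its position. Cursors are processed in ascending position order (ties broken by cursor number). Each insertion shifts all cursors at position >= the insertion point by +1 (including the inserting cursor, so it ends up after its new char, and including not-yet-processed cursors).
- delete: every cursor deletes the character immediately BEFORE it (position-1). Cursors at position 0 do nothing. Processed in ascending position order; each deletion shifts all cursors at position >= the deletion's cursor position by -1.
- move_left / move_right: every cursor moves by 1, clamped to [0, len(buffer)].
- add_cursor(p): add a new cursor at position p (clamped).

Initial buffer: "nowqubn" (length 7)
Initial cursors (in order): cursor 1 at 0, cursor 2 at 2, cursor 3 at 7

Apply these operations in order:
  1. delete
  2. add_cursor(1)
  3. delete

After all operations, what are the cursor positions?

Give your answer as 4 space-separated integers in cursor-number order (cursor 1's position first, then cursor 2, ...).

After op 1 (delete): buffer="nwqub" (len 5), cursors c1@0 c2@1 c3@5, authorship .....
After op 2 (add_cursor(1)): buffer="nwqub" (len 5), cursors c1@0 c2@1 c4@1 c3@5, authorship .....
After op 3 (delete): buffer="wqu" (len 3), cursors c1@0 c2@0 c4@0 c3@3, authorship ...

Answer: 0 0 3 0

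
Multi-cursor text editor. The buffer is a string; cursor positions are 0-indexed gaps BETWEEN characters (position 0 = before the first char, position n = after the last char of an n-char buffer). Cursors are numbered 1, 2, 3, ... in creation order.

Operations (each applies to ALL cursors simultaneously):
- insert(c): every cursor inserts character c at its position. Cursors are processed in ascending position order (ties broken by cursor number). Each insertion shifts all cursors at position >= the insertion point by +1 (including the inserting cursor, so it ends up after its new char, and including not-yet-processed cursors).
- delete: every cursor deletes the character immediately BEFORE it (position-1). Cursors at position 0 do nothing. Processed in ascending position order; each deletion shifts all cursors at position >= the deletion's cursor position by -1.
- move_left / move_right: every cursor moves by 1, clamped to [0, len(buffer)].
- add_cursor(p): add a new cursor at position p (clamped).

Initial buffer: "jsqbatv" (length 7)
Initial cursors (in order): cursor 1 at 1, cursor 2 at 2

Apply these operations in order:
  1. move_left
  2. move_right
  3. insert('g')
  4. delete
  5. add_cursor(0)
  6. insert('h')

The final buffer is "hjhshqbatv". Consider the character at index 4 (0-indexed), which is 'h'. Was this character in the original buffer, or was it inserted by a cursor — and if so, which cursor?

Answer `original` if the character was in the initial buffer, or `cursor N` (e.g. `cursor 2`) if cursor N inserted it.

Answer: cursor 2

Derivation:
After op 1 (move_left): buffer="jsqbatv" (len 7), cursors c1@0 c2@1, authorship .......
After op 2 (move_right): buffer="jsqbatv" (len 7), cursors c1@1 c2@2, authorship .......
After op 3 (insert('g')): buffer="jgsgqbatv" (len 9), cursors c1@2 c2@4, authorship .1.2.....
After op 4 (delete): buffer="jsqbatv" (len 7), cursors c1@1 c2@2, authorship .......
After op 5 (add_cursor(0)): buffer="jsqbatv" (len 7), cursors c3@0 c1@1 c2@2, authorship .......
After op 6 (insert('h')): buffer="hjhshqbatv" (len 10), cursors c3@1 c1@3 c2@5, authorship 3.1.2.....
Authorship (.=original, N=cursor N): 3 . 1 . 2 . . . . .
Index 4: author = 2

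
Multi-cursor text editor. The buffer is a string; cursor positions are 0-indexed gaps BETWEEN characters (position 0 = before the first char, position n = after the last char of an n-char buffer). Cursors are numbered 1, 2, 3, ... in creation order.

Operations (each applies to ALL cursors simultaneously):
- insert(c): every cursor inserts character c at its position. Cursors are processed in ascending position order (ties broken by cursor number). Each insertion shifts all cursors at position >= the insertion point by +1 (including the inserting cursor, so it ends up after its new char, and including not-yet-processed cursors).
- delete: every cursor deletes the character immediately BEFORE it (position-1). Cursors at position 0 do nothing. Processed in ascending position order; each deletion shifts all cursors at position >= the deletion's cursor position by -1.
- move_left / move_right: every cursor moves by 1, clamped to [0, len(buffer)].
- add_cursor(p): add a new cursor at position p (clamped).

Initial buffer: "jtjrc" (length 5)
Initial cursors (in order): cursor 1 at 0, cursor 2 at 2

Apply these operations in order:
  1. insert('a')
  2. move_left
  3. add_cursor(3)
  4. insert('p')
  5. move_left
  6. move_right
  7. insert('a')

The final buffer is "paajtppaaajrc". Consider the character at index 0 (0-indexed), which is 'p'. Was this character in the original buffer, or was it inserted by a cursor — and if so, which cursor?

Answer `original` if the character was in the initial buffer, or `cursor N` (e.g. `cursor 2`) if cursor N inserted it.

After op 1 (insert('a')): buffer="ajtajrc" (len 7), cursors c1@1 c2@4, authorship 1..2...
After op 2 (move_left): buffer="ajtajrc" (len 7), cursors c1@0 c2@3, authorship 1..2...
After op 3 (add_cursor(3)): buffer="ajtajrc" (len 7), cursors c1@0 c2@3 c3@3, authorship 1..2...
After op 4 (insert('p')): buffer="pajtppajrc" (len 10), cursors c1@1 c2@6 c3@6, authorship 11..232...
After op 5 (move_left): buffer="pajtppajrc" (len 10), cursors c1@0 c2@5 c3@5, authorship 11..232...
After op 6 (move_right): buffer="pajtppajrc" (len 10), cursors c1@1 c2@6 c3@6, authorship 11..232...
After op 7 (insert('a')): buffer="paajtppaaajrc" (len 13), cursors c1@2 c2@9 c3@9, authorship 111..23232...
Authorship (.=original, N=cursor N): 1 1 1 . . 2 3 2 3 2 . . .
Index 0: author = 1

Answer: cursor 1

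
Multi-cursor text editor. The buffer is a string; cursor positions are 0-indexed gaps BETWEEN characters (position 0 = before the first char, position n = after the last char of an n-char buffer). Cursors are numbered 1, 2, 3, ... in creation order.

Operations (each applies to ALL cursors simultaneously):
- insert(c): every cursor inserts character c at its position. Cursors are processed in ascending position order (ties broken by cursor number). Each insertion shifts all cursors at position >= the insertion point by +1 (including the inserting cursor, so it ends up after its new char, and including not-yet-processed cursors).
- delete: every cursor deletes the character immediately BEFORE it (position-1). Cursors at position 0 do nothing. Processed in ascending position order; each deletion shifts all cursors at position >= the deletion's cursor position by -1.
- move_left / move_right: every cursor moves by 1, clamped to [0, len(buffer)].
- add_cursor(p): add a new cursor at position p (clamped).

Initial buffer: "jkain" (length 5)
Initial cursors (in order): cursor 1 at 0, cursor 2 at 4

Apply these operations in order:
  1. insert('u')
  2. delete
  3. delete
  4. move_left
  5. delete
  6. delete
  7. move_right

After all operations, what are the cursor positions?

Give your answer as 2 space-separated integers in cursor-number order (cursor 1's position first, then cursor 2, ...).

After op 1 (insert('u')): buffer="ujkaiun" (len 7), cursors c1@1 c2@6, authorship 1....2.
After op 2 (delete): buffer="jkain" (len 5), cursors c1@0 c2@4, authorship .....
After op 3 (delete): buffer="jkan" (len 4), cursors c1@0 c2@3, authorship ....
After op 4 (move_left): buffer="jkan" (len 4), cursors c1@0 c2@2, authorship ....
After op 5 (delete): buffer="jan" (len 3), cursors c1@0 c2@1, authorship ...
After op 6 (delete): buffer="an" (len 2), cursors c1@0 c2@0, authorship ..
After op 7 (move_right): buffer="an" (len 2), cursors c1@1 c2@1, authorship ..

Answer: 1 1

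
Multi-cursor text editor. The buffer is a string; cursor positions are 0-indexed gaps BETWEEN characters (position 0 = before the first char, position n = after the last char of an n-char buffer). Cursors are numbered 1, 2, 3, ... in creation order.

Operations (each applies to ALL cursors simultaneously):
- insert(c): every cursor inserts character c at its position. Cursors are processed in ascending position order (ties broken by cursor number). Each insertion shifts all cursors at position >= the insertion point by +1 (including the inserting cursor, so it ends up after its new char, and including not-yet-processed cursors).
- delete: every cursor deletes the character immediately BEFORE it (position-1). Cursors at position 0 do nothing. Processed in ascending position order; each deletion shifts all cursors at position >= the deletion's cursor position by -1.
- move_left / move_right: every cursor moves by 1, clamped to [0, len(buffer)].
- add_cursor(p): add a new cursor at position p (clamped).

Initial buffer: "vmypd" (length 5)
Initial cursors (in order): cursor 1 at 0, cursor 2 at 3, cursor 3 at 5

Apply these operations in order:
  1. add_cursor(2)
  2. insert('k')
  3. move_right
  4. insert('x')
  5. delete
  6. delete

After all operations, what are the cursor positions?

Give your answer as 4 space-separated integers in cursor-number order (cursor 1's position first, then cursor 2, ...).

After op 1 (add_cursor(2)): buffer="vmypd" (len 5), cursors c1@0 c4@2 c2@3 c3@5, authorship .....
After op 2 (insert('k')): buffer="kvmkykpdk" (len 9), cursors c1@1 c4@4 c2@6 c3@9, authorship 1..4.2..3
After op 3 (move_right): buffer="kvmkykpdk" (len 9), cursors c1@2 c4@5 c2@7 c3@9, authorship 1..4.2..3
After op 4 (insert('x')): buffer="kvxmkyxkpxdkx" (len 13), cursors c1@3 c4@7 c2@10 c3@13, authorship 1.1.4.42.2.33
After op 5 (delete): buffer="kvmkykpdk" (len 9), cursors c1@2 c4@5 c2@7 c3@9, authorship 1..4.2..3
After op 6 (delete): buffer="kmkkd" (len 5), cursors c1@1 c4@3 c2@4 c3@5, authorship 1.42.

Answer: 1 4 5 3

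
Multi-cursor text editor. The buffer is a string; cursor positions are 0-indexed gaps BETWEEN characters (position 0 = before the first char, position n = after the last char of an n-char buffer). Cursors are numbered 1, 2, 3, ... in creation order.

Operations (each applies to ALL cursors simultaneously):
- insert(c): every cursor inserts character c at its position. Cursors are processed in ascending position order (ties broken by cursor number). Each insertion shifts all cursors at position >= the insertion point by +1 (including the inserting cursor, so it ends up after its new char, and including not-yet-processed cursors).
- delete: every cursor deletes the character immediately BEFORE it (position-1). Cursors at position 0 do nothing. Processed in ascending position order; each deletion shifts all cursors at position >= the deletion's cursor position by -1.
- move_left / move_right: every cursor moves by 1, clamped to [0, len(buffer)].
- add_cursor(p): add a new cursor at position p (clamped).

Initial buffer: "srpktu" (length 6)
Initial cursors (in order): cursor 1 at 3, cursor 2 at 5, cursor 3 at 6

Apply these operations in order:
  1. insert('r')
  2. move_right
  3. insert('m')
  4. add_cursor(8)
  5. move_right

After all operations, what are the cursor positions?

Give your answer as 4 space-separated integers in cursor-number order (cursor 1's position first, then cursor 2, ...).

After op 1 (insert('r')): buffer="srprktrur" (len 9), cursors c1@4 c2@7 c3@9, authorship ...1..2.3
After op 2 (move_right): buffer="srprktrur" (len 9), cursors c1@5 c2@8 c3@9, authorship ...1..2.3
After op 3 (insert('m')): buffer="srprkmtrumrm" (len 12), cursors c1@6 c2@10 c3@12, authorship ...1.1.2.233
After op 4 (add_cursor(8)): buffer="srprkmtrumrm" (len 12), cursors c1@6 c4@8 c2@10 c3@12, authorship ...1.1.2.233
After op 5 (move_right): buffer="srprkmtrumrm" (len 12), cursors c1@7 c4@9 c2@11 c3@12, authorship ...1.1.2.233

Answer: 7 11 12 9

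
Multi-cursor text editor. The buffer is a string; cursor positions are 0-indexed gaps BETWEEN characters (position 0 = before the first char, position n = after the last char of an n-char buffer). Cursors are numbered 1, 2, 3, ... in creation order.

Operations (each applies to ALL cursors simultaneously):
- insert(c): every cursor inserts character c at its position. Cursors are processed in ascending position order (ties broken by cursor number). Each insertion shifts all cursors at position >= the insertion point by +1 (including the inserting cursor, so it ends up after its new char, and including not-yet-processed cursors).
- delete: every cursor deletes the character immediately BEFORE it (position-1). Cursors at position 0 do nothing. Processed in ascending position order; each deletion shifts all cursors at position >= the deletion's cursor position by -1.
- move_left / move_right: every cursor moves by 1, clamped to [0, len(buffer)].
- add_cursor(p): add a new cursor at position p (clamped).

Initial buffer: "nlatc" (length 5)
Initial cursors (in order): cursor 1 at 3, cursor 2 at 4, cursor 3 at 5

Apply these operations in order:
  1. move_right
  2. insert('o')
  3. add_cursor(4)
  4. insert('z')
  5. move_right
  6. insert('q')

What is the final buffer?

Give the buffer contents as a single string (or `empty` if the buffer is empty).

After op 1 (move_right): buffer="nlatc" (len 5), cursors c1@4 c2@5 c3@5, authorship .....
After op 2 (insert('o')): buffer="nlatocoo" (len 8), cursors c1@5 c2@8 c3@8, authorship ....1.23
After op 3 (add_cursor(4)): buffer="nlatocoo" (len 8), cursors c4@4 c1@5 c2@8 c3@8, authorship ....1.23
After op 4 (insert('z')): buffer="nlatzozcoozz" (len 12), cursors c4@5 c1@7 c2@12 c3@12, authorship ....411.2323
After op 5 (move_right): buffer="nlatzozcoozz" (len 12), cursors c4@6 c1@8 c2@12 c3@12, authorship ....411.2323
After op 6 (insert('q')): buffer="nlatzoqzcqoozzqq" (len 16), cursors c4@7 c1@10 c2@16 c3@16, authorship ....4141.1232323

Answer: nlatzoqzcqoozzqq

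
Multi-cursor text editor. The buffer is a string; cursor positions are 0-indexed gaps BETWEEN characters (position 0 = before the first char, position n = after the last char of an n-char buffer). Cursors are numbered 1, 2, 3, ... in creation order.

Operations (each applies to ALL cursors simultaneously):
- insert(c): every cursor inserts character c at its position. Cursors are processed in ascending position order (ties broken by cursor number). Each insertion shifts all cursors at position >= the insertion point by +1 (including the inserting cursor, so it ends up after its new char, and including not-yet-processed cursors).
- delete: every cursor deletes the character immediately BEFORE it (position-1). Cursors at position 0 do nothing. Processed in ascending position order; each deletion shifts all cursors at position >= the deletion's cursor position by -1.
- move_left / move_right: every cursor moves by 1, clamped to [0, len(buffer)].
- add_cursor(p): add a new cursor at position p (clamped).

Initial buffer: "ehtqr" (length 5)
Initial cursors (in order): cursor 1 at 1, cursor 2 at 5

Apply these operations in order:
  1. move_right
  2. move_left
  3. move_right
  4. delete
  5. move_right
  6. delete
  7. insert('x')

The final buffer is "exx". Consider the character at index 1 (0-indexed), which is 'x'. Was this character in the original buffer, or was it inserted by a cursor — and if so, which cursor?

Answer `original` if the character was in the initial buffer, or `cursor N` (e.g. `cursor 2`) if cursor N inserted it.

Answer: cursor 1

Derivation:
After op 1 (move_right): buffer="ehtqr" (len 5), cursors c1@2 c2@5, authorship .....
After op 2 (move_left): buffer="ehtqr" (len 5), cursors c1@1 c2@4, authorship .....
After op 3 (move_right): buffer="ehtqr" (len 5), cursors c1@2 c2@5, authorship .....
After op 4 (delete): buffer="etq" (len 3), cursors c1@1 c2@3, authorship ...
After op 5 (move_right): buffer="etq" (len 3), cursors c1@2 c2@3, authorship ...
After op 6 (delete): buffer="e" (len 1), cursors c1@1 c2@1, authorship .
After op 7 (insert('x')): buffer="exx" (len 3), cursors c1@3 c2@3, authorship .12
Authorship (.=original, N=cursor N): . 1 2
Index 1: author = 1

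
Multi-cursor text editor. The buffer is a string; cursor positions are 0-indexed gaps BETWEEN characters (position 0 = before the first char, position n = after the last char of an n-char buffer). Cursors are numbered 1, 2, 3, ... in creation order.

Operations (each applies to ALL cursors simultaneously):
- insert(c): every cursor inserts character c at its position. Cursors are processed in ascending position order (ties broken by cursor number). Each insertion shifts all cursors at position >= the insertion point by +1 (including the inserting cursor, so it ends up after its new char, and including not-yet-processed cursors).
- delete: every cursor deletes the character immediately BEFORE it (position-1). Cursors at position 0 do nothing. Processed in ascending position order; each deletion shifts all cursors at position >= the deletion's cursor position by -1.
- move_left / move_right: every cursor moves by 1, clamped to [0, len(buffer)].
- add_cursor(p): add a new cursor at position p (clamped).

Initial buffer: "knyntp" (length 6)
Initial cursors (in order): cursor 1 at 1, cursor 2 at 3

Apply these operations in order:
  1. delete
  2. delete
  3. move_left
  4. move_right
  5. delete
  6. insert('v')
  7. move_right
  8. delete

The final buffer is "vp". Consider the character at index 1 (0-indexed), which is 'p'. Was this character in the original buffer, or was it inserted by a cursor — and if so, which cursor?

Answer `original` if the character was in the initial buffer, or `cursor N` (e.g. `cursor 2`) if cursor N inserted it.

Answer: original

Derivation:
After op 1 (delete): buffer="nntp" (len 4), cursors c1@0 c2@1, authorship ....
After op 2 (delete): buffer="ntp" (len 3), cursors c1@0 c2@0, authorship ...
After op 3 (move_left): buffer="ntp" (len 3), cursors c1@0 c2@0, authorship ...
After op 4 (move_right): buffer="ntp" (len 3), cursors c1@1 c2@1, authorship ...
After op 5 (delete): buffer="tp" (len 2), cursors c1@0 c2@0, authorship ..
After op 6 (insert('v')): buffer="vvtp" (len 4), cursors c1@2 c2@2, authorship 12..
After op 7 (move_right): buffer="vvtp" (len 4), cursors c1@3 c2@3, authorship 12..
After op 8 (delete): buffer="vp" (len 2), cursors c1@1 c2@1, authorship 1.
Authorship (.=original, N=cursor N): 1 .
Index 1: author = original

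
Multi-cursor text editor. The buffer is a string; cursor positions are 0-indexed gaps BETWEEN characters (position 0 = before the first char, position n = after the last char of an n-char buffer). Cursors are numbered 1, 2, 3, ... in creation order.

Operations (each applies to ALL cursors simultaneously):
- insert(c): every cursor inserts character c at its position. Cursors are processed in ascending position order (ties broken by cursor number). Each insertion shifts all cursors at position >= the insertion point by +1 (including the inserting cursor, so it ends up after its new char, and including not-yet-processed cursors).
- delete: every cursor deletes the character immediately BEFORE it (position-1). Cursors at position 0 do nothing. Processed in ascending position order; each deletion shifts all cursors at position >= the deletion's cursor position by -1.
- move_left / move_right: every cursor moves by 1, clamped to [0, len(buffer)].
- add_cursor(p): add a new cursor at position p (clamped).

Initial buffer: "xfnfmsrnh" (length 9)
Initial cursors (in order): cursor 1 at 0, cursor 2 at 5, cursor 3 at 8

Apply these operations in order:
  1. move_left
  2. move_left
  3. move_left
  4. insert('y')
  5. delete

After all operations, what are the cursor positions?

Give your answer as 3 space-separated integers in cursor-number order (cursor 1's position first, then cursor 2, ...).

Answer: 0 2 5

Derivation:
After op 1 (move_left): buffer="xfnfmsrnh" (len 9), cursors c1@0 c2@4 c3@7, authorship .........
After op 2 (move_left): buffer="xfnfmsrnh" (len 9), cursors c1@0 c2@3 c3@6, authorship .........
After op 3 (move_left): buffer="xfnfmsrnh" (len 9), cursors c1@0 c2@2 c3@5, authorship .........
After op 4 (insert('y')): buffer="yxfynfmysrnh" (len 12), cursors c1@1 c2@4 c3@8, authorship 1..2...3....
After op 5 (delete): buffer="xfnfmsrnh" (len 9), cursors c1@0 c2@2 c3@5, authorship .........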